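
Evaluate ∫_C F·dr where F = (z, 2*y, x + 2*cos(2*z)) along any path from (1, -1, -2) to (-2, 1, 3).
-4 + sin(4) + sin(6)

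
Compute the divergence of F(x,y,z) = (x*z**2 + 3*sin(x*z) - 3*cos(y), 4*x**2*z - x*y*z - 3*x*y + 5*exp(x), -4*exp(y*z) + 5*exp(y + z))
-x*z - 3*x - 4*y*exp(y*z) + z**2 + 3*z*cos(x*z) + 5*exp(y + z)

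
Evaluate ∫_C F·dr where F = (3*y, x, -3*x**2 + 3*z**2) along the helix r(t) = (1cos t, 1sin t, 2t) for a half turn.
-4*pi + 8*pi**3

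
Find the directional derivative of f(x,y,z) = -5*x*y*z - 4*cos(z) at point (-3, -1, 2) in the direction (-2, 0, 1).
sqrt(5)*(-35 + 4*sin(2))/5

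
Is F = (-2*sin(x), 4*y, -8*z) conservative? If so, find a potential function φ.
Yes, F is conservative. φ = 2*y**2 - 4*z**2 + 2*cos(x)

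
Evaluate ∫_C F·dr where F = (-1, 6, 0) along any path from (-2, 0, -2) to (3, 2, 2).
7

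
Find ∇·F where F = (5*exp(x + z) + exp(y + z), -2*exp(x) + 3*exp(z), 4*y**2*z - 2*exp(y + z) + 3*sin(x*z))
3*x*cos(x*z) + 4*y**2 + 5*exp(x + z) - 2*exp(y + z)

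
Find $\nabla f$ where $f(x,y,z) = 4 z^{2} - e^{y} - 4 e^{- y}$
(0, -exp(y) + 4*exp(-y), 8*z)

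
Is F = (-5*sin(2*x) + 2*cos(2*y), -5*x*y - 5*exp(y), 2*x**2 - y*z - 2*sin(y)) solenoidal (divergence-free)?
No, ∇·F = -5*x - y - 5*exp(y) - 10*cos(2*x)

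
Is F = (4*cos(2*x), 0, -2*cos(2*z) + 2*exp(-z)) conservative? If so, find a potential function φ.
Yes, F is conservative. φ = 2*sin(2*x) - sin(2*z) - 2*exp(-z)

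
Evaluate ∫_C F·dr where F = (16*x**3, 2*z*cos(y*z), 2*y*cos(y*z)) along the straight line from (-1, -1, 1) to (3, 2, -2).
-2*sin(4) + 2*sin(1) + 320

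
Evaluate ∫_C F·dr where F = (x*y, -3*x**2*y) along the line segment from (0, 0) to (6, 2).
-84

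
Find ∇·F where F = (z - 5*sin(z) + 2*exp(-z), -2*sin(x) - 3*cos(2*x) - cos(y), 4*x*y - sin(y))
sin(y)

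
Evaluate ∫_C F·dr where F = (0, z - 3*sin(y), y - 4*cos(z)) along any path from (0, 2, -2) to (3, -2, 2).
-8*sin(2)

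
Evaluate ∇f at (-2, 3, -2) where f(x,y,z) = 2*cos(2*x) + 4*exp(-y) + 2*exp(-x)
(-2*exp(2) + 4*sin(4), -4*exp(-3), 0)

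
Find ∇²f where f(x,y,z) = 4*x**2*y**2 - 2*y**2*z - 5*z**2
8*x**2 + 8*y**2 - 4*z - 10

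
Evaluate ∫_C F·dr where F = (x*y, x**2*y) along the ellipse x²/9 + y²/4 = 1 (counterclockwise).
0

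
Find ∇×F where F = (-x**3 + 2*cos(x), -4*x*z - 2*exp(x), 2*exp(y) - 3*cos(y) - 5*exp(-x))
(4*x + 2*exp(y) + 3*sin(y), -5*exp(-x), -4*z - 2*exp(x))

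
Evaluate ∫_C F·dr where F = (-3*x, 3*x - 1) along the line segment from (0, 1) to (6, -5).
-102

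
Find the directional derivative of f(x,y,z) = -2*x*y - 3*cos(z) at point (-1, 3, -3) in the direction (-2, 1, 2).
14/3 - 2*sin(3)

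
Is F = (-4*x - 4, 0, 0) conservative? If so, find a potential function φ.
Yes, F is conservative. φ = 2*x*(-x - 2)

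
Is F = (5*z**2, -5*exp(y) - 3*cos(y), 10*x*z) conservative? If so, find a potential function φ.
Yes, F is conservative. φ = 5*x*z**2 - 5*exp(y) - 3*sin(y)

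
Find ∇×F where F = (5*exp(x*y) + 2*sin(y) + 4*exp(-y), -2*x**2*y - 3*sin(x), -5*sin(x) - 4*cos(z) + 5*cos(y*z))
(-5*z*sin(y*z), 5*cos(x), -4*x*y - 5*x*exp(x*y) - 3*cos(x) - 2*cos(y) + 4*exp(-y))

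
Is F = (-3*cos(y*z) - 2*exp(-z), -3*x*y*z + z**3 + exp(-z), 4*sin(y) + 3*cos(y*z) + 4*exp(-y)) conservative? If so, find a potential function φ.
No, ∇×F = (3*x*y - 3*z**2 - 3*z*sin(y*z) + 4*cos(y) + exp(-z) - 4*exp(-y), 3*y*sin(y*z) + 2*exp(-z), -3*z*(y + sin(y*z))) ≠ 0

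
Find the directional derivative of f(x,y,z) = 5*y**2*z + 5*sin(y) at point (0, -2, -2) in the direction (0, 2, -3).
10*sqrt(13)*(cos(2) + 2)/13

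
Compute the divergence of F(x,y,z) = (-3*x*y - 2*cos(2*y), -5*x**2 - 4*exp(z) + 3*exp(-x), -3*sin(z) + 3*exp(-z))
-3*y - 3*cos(z) - 3*exp(-z)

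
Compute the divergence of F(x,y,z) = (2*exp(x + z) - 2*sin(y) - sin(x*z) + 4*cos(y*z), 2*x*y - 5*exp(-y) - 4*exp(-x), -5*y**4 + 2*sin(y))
2*x - z*cos(x*z) + 2*exp(x + z) + 5*exp(-y)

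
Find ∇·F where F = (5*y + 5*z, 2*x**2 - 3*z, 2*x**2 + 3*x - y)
0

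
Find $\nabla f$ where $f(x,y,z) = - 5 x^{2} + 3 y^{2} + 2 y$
(-10*x, 6*y + 2, 0)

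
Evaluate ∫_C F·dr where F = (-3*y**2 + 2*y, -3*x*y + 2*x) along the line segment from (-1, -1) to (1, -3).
-36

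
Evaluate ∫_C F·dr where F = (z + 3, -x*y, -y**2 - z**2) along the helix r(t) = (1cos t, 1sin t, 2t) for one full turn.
-64*pi**3/3 + 2*pi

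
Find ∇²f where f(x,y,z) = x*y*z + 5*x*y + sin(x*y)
(-x**2 - y**2)*sin(x*y)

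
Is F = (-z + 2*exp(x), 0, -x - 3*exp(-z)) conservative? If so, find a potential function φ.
Yes, F is conservative. φ = -x*z + 2*exp(x) + 3*exp(-z)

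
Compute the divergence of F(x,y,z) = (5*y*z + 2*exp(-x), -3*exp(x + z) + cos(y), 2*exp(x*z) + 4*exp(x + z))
2*x*exp(x*z) + 4*exp(x + z) - sin(y) - 2*exp(-x)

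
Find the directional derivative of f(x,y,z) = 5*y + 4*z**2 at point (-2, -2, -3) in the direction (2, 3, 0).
15*sqrt(13)/13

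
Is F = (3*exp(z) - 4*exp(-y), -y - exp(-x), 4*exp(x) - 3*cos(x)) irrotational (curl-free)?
No, ∇×F = (0, -4*exp(x) + 3*exp(z) - 3*sin(x), -4*exp(-y) + exp(-x))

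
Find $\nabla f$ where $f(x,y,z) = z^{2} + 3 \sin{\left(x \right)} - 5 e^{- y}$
(3*cos(x), 5*exp(-y), 2*z)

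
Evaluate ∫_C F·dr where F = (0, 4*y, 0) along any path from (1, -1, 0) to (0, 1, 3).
0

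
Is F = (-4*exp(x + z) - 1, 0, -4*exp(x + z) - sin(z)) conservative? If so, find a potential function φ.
Yes, F is conservative. φ = -x - 4*exp(x + z) + cos(z)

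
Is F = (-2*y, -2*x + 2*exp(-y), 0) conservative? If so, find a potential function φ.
Yes, F is conservative. φ = -2*x*y - 2*exp(-y)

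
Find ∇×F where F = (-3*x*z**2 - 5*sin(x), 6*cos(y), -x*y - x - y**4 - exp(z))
(-x - 4*y**3, -6*x*z + y + 1, 0)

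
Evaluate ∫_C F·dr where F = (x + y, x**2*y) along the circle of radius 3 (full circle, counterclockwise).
-9*pi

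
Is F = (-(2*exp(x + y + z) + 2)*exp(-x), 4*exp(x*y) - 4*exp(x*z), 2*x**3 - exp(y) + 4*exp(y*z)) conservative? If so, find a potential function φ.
No, ∇×F = (4*x*exp(x*z) + 4*z*exp(y*z) - exp(y), -6*x**2 - 2*exp(y + z), 4*y*exp(x*y) - 4*z*exp(x*z) + 2*exp(y + z)) ≠ 0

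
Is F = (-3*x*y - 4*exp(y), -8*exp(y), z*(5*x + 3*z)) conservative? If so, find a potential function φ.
No, ∇×F = (0, -5*z, 3*x + 4*exp(y)) ≠ 0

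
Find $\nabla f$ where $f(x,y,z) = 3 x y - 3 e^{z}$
(3*y, 3*x, -3*exp(z))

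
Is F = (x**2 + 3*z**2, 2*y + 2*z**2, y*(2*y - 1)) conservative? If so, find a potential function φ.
No, ∇×F = (4*y - 4*z - 1, 6*z, 0) ≠ 0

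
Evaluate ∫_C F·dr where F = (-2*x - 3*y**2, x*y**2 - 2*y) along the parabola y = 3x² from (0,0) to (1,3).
-269/35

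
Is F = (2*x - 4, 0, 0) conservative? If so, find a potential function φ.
Yes, F is conservative. φ = x*(x - 4)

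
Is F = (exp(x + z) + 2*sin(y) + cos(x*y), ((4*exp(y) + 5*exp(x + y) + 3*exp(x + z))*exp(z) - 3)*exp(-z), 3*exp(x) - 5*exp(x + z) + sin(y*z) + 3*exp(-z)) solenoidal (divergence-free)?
No, ∇·F = ((-y*sin(x*y) + y*cos(y*z) + 4*exp(y) + 5*exp(x + y) - 4*exp(x + z))*exp(z) - 3)*exp(-z)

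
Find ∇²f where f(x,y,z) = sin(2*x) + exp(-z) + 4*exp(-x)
-4*sin(2*x) + exp(-z) + 4*exp(-x)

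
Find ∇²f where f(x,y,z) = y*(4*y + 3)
8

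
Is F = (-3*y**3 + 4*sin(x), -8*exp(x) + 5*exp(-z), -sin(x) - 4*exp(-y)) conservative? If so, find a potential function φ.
No, ∇×F = (5*exp(-z) + 4*exp(-y), cos(x), 9*y**2 - 8*exp(x)) ≠ 0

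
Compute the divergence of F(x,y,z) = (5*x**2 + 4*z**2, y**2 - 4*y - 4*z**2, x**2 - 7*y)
10*x + 2*y - 4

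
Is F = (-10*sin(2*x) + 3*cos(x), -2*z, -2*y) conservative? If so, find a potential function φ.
Yes, F is conservative. φ = -2*y*z + 3*sin(x) + 5*cos(2*x)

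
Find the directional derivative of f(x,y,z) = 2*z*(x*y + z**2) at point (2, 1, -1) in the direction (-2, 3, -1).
-9*sqrt(14)/7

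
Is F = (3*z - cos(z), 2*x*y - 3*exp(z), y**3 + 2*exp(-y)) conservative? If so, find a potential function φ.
No, ∇×F = (3*y**2 + 3*exp(z) - 2*exp(-y), sin(z) + 3, 2*y) ≠ 0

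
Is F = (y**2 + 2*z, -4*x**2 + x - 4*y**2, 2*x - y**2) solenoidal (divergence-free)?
No, ∇·F = -8*y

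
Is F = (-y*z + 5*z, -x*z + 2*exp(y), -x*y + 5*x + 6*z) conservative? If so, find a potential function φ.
Yes, F is conservative. φ = -x*y*z + 5*x*z + 3*z**2 + 2*exp(y)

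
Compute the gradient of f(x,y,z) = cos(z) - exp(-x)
(exp(-x), 0, -sin(z))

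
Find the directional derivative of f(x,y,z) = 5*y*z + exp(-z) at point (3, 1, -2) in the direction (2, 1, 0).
-2*sqrt(5)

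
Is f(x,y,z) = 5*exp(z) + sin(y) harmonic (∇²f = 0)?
No, ∇²f = 5*exp(z) - sin(y)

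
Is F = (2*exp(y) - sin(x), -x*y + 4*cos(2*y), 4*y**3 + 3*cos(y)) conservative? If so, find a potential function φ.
No, ∇×F = (12*y**2 - 3*sin(y), 0, -y - 2*exp(y)) ≠ 0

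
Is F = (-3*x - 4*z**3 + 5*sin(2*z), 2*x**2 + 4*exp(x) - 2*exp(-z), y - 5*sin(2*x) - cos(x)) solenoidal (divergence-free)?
No, ∇·F = -3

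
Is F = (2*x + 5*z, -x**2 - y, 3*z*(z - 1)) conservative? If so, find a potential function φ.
No, ∇×F = (0, 5, -2*x) ≠ 0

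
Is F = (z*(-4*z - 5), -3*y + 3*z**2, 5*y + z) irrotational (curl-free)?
No, ∇×F = (5 - 6*z, -8*z - 5, 0)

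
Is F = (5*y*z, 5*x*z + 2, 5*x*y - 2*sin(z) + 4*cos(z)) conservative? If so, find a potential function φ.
Yes, F is conservative. φ = 5*x*y*z + 2*y + 4*sin(z) + 2*cos(z)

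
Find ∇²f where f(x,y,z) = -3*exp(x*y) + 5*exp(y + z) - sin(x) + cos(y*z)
-3*x**2*exp(x*y) - 3*y**2*exp(x*y) - y**2*cos(y*z) - z**2*cos(y*z) + 10*exp(y + z) + sin(x)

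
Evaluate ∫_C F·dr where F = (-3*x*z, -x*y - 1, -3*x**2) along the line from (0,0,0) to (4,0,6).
-192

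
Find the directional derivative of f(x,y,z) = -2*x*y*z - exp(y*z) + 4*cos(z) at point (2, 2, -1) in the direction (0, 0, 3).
-8 - 2*exp(-2) + 4*sin(1)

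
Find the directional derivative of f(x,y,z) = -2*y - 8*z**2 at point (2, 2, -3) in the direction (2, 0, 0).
0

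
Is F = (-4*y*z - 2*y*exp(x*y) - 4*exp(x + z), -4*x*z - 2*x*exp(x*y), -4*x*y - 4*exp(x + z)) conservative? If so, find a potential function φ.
Yes, F is conservative. φ = -4*x*y*z - 2*exp(x*y) - 4*exp(x + z)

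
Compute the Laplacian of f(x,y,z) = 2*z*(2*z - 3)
8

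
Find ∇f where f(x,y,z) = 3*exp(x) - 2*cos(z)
(3*exp(x), 0, 2*sin(z))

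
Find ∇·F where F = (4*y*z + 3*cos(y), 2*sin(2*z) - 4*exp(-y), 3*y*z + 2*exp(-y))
3*y + 4*exp(-y)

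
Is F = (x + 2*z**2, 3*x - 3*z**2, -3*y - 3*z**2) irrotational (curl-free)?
No, ∇×F = (6*z - 3, 4*z, 3)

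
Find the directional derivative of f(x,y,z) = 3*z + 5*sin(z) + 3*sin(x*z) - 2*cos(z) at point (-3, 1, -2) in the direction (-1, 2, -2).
-2 + 4*sin(2)/3 - 10*cos(2)/3 + 8*cos(6)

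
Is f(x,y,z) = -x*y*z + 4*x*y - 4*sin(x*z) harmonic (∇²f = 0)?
No, ∇²f = 4*(x**2 + z**2)*sin(x*z)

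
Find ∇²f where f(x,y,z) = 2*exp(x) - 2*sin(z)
2*exp(x) + 2*sin(z)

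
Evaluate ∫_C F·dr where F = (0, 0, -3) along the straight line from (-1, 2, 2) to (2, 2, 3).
-3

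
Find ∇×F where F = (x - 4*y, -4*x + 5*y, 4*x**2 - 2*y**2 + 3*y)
(3 - 4*y, -8*x, 0)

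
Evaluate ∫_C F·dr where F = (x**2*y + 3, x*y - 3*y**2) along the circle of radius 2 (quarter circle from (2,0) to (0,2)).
-34/3 - pi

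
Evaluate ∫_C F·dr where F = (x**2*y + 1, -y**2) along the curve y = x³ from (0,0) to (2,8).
-158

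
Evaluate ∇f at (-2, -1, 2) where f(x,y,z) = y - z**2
(0, 1, -4)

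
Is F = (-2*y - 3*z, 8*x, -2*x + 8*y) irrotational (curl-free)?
No, ∇×F = (8, -1, 10)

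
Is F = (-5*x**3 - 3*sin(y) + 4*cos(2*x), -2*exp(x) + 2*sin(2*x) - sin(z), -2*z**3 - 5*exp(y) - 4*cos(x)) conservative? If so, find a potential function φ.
No, ∇×F = (-5*exp(y) + cos(z), -4*sin(x), -2*exp(x) + 4*cos(2*x) + 3*cos(y)) ≠ 0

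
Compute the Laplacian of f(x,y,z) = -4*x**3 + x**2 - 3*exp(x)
-24*x - 3*exp(x) + 2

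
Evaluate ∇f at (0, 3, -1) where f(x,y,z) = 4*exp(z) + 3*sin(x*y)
(9, 0, 4*exp(-1))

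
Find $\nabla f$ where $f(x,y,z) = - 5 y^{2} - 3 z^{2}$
(0, -10*y, -6*z)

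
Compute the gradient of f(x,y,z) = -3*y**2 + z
(0, -6*y, 1)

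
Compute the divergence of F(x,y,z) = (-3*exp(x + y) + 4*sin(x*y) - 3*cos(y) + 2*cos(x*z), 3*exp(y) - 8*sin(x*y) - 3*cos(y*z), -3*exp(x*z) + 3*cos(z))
-3*x*exp(x*z) - 8*x*cos(x*y) + 4*y*cos(x*y) - 2*z*sin(x*z) + 3*z*sin(y*z) + 3*exp(y) - 3*exp(x + y) - 3*sin(z)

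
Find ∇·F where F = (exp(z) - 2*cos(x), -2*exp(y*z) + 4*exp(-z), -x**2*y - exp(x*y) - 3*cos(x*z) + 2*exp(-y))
3*x*sin(x*z) - 2*z*exp(y*z) + 2*sin(x)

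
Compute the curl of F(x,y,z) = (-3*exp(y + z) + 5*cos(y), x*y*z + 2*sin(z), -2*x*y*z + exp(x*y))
(-x*y - 2*x*z + x*exp(x*y) - 2*cos(z), 2*y*z - y*exp(x*y) - 3*exp(y + z), y*z + 3*exp(y + z) + 5*sin(y))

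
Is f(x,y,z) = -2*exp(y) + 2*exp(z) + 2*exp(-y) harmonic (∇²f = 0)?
No, ∇²f = -2*exp(y) + 2*exp(z) + 2*exp(-y)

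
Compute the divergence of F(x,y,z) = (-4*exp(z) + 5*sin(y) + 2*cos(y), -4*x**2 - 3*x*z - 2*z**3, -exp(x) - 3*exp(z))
-3*exp(z)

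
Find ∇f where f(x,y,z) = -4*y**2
(0, -8*y, 0)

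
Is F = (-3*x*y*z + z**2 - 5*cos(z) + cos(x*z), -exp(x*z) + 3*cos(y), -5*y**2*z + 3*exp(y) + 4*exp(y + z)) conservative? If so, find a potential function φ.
No, ∇×F = (x*exp(x*z) - 10*y*z + 3*exp(y) + 4*exp(y + z), -3*x*y - x*sin(x*z) + 2*z + 5*sin(z), z*(3*x - exp(x*z))) ≠ 0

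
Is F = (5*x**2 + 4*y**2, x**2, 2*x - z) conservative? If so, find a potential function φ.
No, ∇×F = (0, -2, 2*x - 8*y) ≠ 0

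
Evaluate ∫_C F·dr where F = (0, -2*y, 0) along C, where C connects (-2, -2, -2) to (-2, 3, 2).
-5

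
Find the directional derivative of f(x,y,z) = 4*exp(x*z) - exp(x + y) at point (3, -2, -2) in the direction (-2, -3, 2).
5*sqrt(17)*(8 + exp(7))*exp(-6)/17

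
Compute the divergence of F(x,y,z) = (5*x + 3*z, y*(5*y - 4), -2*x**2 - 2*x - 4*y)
10*y + 1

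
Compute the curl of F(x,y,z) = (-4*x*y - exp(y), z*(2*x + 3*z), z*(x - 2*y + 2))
(-2*x - 8*z, -z, 4*x + 2*z + exp(y))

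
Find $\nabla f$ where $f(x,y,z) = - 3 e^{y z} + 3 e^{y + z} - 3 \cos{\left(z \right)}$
(0, -3*z*exp(y*z) + 3*exp(y + z), -3*y*exp(y*z) + 3*exp(y + z) + 3*sin(z))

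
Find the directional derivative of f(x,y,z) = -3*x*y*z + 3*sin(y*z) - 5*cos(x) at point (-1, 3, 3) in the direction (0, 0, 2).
9*cos(9) + 9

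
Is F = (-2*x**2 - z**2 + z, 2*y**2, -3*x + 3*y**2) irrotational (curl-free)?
No, ∇×F = (6*y, 4 - 2*z, 0)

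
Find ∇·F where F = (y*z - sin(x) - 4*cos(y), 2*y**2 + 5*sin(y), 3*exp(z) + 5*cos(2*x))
4*y + 3*exp(z) - cos(x) + 5*cos(y)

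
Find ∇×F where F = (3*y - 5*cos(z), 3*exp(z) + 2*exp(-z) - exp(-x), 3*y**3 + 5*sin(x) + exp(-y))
(9*y**2 - 3*exp(z) + 2*exp(-z) - exp(-y), 5*sin(z) - 5*cos(x), -3 + exp(-x))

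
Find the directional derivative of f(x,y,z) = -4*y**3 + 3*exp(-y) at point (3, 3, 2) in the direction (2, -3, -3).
9*sqrt(22)*(1 + 36*exp(3))*exp(-3)/22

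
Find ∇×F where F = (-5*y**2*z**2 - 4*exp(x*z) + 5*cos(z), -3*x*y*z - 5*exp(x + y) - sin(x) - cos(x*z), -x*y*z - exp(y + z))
(3*x*y - x*z - x*sin(x*z) - exp(y + z), -4*x*exp(x*z) - 10*y**2*z + y*z - 5*sin(z), 10*y*z**2 - 3*y*z + z*sin(x*z) - 5*exp(x + y) - cos(x))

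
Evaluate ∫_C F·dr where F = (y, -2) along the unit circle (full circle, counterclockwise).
-pi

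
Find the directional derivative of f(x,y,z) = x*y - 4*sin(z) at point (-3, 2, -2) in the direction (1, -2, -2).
8*cos(2)/3 + 8/3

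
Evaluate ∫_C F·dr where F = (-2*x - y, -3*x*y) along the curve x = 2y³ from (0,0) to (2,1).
-67/10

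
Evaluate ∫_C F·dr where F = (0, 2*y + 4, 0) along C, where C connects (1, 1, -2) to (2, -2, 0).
-9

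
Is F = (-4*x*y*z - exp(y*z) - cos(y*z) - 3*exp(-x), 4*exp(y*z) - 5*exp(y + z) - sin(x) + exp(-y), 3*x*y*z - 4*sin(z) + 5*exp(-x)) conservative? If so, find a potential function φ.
No, ∇×F = (3*x*z - 4*y*exp(y*z) + 5*exp(y + z), (y*(-4*x - 3*z - exp(y*z) + sin(y*z))*exp(x) + 5)*exp(-x), 4*x*z + z*exp(y*z) - z*sin(y*z) - cos(x)) ≠ 0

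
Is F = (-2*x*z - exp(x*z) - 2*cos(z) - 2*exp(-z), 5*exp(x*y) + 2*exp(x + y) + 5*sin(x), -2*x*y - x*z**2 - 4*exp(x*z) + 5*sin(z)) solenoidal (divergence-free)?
No, ∇·F = -2*x*z + 5*x*exp(x*y) - 4*x*exp(x*z) - z*exp(x*z) - 2*z + 2*exp(x + y) + 5*cos(z)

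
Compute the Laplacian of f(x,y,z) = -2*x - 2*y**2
-4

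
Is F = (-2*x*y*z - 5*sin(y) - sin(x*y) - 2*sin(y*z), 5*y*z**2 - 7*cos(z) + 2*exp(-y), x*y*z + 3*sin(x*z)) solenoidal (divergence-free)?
No, ∇·F = x*y + 3*x*cos(x*z) - 2*y*z - y*cos(x*y) + 5*z**2 - 2*exp(-y)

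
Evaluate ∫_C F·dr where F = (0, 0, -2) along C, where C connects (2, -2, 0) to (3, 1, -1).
2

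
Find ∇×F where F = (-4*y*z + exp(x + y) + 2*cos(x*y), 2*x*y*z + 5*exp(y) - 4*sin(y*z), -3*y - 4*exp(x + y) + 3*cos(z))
(-2*x*y + 4*y*cos(y*z) - 4*exp(x + y) - 3, -4*y + 4*exp(x + y), 2*x*sin(x*y) + 2*y*z + 4*z - exp(x + y))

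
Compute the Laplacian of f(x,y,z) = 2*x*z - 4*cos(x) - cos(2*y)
4*cos(x) + 4*cos(2*y)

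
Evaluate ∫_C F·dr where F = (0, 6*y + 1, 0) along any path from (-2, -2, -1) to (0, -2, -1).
0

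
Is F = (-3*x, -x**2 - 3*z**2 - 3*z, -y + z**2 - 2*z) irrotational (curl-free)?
No, ∇×F = (6*z + 2, 0, -2*x)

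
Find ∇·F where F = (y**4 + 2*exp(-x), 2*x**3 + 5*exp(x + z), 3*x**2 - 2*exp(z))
-2*exp(z) - 2*exp(-x)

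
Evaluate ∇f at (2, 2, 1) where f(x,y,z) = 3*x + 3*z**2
(3, 0, 6)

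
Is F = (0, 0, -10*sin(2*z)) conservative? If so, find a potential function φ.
Yes, F is conservative. φ = 5*cos(2*z)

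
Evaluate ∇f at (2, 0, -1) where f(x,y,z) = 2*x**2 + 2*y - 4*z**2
(8, 2, 8)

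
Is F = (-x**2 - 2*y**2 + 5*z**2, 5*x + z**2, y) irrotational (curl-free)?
No, ∇×F = (1 - 2*z, 10*z, 4*y + 5)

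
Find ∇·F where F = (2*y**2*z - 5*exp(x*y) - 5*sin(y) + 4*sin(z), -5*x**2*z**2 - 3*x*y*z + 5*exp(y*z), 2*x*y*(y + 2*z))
4*x*y - 3*x*z - 5*y*exp(x*y) + 5*z*exp(y*z)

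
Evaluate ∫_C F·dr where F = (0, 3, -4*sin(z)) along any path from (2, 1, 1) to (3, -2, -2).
-9 - 4*cos(1) + 4*cos(2)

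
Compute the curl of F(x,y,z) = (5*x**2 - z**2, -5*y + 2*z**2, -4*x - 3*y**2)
(-6*y - 4*z, 4 - 2*z, 0)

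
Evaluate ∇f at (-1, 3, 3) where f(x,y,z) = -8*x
(-8, 0, 0)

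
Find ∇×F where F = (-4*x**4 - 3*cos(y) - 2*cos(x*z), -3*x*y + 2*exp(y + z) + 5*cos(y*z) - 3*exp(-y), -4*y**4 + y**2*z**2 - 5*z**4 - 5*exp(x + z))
(-16*y**3 + 2*y*z**2 + 5*y*sin(y*z) - 2*exp(y + z), 2*x*sin(x*z) + 5*exp(x + z), -3*y - 3*sin(y))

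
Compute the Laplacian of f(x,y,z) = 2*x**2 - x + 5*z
4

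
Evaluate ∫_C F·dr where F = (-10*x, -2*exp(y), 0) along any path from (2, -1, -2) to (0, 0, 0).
2*exp(-1) + 18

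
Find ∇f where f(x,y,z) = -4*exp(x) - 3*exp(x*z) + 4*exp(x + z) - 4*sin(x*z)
(-3*z*exp(x*z) - 4*z*cos(x*z) - 4*exp(x) + 4*exp(x + z), 0, -3*x*exp(x*z) - 4*x*cos(x*z) + 4*exp(x + z))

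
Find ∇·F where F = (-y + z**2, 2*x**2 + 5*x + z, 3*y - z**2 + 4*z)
4 - 2*z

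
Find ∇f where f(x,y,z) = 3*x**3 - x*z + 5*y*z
(9*x**2 - z, 5*z, -x + 5*y)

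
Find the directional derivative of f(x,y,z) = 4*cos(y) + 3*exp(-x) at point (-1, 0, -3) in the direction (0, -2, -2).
0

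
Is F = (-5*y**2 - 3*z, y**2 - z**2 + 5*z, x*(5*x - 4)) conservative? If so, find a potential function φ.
No, ∇×F = (2*z - 5, 1 - 10*x, 10*y) ≠ 0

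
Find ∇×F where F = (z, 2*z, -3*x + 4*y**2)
(8*y - 2, 4, 0)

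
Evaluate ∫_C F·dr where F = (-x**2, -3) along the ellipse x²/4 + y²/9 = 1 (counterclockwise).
0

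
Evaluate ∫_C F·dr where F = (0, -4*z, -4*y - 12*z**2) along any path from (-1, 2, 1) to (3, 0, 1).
8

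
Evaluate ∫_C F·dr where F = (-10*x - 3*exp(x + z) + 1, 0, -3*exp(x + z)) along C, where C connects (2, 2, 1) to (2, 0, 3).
3*(1 - exp(2))*exp(3)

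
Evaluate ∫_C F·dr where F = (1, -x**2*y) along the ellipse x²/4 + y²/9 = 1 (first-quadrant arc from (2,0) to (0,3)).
-11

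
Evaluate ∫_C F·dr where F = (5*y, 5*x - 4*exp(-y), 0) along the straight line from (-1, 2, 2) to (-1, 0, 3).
14 - 4*exp(-2)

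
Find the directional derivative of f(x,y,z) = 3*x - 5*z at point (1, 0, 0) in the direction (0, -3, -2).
10*sqrt(13)/13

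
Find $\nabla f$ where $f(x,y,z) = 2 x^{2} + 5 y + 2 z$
(4*x, 5, 2)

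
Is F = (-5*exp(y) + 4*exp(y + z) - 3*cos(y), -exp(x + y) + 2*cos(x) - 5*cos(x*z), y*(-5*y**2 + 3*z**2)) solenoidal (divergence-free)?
No, ∇·F = 6*y*z - exp(x + y)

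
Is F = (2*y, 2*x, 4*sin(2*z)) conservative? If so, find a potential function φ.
Yes, F is conservative. φ = 2*x*y - 2*cos(2*z)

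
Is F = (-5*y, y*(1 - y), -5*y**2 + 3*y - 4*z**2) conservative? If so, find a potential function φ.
No, ∇×F = (3 - 10*y, 0, 5) ≠ 0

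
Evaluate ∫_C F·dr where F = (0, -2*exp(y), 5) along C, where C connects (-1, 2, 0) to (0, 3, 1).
-2*exp(3) + 5 + 2*exp(2)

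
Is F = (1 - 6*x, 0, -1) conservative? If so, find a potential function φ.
Yes, F is conservative. φ = -3*x**2 + x - z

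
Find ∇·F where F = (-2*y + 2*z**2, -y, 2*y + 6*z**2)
12*z - 1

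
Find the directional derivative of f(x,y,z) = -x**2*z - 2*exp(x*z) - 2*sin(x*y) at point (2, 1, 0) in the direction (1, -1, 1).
2*sqrt(3)*(-4 + cos(2))/3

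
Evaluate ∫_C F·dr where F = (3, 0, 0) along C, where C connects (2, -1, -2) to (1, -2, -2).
-3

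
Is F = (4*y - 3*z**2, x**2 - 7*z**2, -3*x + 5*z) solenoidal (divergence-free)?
No, ∇·F = 5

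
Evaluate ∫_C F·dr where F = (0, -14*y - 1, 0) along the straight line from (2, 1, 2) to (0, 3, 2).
-58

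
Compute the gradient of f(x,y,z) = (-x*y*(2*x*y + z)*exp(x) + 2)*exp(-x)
(-4*x*y**2 - y*z - 2*exp(-x), x*(-4*x*y - z), -x*y)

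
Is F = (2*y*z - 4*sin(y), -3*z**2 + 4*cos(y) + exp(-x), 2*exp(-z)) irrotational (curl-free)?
No, ∇×F = (6*z, 2*y, -2*z + 4*cos(y) - exp(-x))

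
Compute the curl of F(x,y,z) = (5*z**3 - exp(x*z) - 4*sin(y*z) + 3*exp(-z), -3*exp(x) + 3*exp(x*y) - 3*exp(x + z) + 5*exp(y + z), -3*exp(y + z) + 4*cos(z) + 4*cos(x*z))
(3*exp(x + z) - 8*exp(y + z), -x*exp(x*z) - 4*y*cos(y*z) + 15*z**2 + 4*z*sin(x*z) - 3*exp(-z), 3*y*exp(x*y) + 4*z*cos(y*z) - 3*exp(x) - 3*exp(x + z))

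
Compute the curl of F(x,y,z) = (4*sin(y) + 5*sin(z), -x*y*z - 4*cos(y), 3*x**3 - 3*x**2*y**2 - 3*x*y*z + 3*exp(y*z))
(-6*x**2*y + x*y - 3*x*z + 3*z*exp(y*z), -9*x**2 + 6*x*y**2 + 3*y*z + 5*cos(z), -y*z - 4*cos(y))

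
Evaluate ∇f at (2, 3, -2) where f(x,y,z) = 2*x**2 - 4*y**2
(8, -24, 0)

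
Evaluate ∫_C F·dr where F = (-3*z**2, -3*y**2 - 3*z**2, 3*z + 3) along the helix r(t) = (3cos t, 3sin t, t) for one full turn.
30*pi*(-pi - 1)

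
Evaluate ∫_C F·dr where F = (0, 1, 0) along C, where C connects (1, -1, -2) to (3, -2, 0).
-1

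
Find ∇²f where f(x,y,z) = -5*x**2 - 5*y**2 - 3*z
-20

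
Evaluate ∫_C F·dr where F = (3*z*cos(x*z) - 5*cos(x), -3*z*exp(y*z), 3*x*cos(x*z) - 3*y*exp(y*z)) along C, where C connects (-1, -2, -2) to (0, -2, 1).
-5*sin(1) - 3*sin(2) - 3*exp(-2) + 3*exp(4)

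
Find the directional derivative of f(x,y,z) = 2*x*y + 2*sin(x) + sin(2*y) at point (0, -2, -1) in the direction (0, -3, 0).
-2*cos(4)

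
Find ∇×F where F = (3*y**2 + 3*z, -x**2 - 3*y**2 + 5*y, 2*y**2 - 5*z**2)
(4*y, 3, -2*x - 6*y)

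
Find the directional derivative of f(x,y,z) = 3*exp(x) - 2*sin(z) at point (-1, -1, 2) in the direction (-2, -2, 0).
-3*sqrt(2)*exp(-1)/2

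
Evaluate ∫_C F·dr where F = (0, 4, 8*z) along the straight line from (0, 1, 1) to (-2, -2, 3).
20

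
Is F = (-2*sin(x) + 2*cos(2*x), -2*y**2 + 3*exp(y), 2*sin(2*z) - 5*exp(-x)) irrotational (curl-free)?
No, ∇×F = (0, -5*exp(-x), 0)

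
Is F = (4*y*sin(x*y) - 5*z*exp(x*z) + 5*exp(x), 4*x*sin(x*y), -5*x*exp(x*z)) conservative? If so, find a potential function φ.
Yes, F is conservative. φ = 5*exp(x) - 5*exp(x*z) - 4*cos(x*y)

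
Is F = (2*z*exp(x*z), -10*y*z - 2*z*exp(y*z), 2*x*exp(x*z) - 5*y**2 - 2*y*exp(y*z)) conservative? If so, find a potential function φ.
Yes, F is conservative. φ = -5*y**2*z + 2*exp(x*z) - 2*exp(y*z)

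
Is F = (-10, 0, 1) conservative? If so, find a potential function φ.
Yes, F is conservative. φ = -10*x + z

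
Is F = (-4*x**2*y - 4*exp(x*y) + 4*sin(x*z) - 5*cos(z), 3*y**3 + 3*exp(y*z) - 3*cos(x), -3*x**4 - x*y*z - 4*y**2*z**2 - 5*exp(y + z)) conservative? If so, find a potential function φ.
No, ∇×F = (-x*z - 8*y*z**2 - 3*y*exp(y*z) - 5*exp(y + z), 12*x**3 + 4*x*cos(x*z) + y*z + 5*sin(z), 4*x**2 + 4*x*exp(x*y) + 3*sin(x)) ≠ 0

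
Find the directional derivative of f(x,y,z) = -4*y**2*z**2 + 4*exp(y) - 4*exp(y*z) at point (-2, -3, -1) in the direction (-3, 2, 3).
2*sqrt(22)*(4*cosh(3) + 66 + 9*exp(3))/11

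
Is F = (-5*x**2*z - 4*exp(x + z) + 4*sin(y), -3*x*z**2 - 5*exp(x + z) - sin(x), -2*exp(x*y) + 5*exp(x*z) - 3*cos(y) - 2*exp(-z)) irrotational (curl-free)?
No, ∇×F = (6*x*z - 2*x*exp(x*y) + 5*exp(x + z) + 3*sin(y), -5*x**2 + 2*y*exp(x*y) - 5*z*exp(x*z) - 4*exp(x + z), -3*z**2 - 5*exp(x + z) - cos(x) - 4*cos(y))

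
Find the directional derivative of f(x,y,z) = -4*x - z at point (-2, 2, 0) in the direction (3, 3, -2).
-5*sqrt(22)/11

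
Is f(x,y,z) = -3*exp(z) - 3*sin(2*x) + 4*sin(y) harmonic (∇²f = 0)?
No, ∇²f = -3*exp(z) + 12*sin(2*x) - 4*sin(y)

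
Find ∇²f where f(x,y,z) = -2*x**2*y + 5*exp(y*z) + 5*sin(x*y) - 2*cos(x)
-5*x**2*sin(x*y) + 5*y**2*exp(y*z) - 5*y**2*sin(x*y) - 4*y + 5*z**2*exp(y*z) + 2*cos(x)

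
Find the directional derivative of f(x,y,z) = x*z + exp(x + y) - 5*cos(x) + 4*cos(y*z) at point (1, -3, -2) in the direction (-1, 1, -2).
-sqrt(6)*(16*sin(6) + 5*sin(1))/6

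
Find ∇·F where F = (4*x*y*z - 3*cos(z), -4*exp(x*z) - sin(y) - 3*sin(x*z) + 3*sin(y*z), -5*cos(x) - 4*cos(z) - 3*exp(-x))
4*y*z + 3*z*cos(y*z) + 4*sin(z) - cos(y)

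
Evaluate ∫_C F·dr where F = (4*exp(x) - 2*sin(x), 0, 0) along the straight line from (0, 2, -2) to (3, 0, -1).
-6 + 2*cos(3) + 4*exp(3)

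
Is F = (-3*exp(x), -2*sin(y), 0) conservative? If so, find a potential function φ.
Yes, F is conservative. φ = -3*exp(x) + 2*cos(y)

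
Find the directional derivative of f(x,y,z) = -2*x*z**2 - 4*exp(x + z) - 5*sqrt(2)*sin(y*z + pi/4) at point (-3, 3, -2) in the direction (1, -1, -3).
8*sqrt(11)*exp(-5)/11 + 35*sqrt(22)*sin(pi/4 + 6)/11 + 64*sqrt(11)/11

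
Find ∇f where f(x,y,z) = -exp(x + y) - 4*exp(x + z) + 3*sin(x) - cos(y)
(-exp(x + y) - 4*exp(x + z) + 3*cos(x), -exp(x + y) + sin(y), -4*exp(x + z))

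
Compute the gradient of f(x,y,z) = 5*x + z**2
(5, 0, 2*z)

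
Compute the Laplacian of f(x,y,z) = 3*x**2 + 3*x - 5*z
6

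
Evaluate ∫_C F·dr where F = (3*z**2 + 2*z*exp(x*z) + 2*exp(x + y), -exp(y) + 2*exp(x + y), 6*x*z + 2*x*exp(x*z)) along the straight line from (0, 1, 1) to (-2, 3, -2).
-26 - exp(3) + E + 2*exp(4)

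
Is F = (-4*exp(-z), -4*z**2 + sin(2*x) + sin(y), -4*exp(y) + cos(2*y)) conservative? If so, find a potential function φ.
No, ∇×F = (8*z - 4*exp(y) - 2*sin(2*y), 4*exp(-z), 2*cos(2*x)) ≠ 0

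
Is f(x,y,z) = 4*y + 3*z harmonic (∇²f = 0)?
Yes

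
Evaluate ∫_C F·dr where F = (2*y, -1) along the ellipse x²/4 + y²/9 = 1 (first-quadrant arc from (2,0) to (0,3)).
-3*pi - 3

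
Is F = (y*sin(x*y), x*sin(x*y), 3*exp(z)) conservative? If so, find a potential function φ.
Yes, F is conservative. φ = 3*exp(z) - cos(x*y)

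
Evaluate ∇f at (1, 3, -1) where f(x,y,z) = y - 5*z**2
(0, 1, 10)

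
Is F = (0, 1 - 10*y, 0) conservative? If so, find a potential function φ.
Yes, F is conservative. φ = y*(1 - 5*y)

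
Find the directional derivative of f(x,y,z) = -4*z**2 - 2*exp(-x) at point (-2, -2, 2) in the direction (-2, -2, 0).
-sqrt(2)*exp(2)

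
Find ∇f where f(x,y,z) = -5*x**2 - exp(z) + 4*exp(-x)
(-10*x - 4*exp(-x), 0, -exp(z))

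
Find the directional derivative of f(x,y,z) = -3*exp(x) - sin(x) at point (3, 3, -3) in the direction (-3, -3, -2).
3*sqrt(22)*(cos(3) + 3*exp(3))/22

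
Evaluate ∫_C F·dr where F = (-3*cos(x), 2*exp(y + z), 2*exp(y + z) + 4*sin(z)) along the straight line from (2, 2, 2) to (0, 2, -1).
-2*exp(4) - 4*cos(1) + 4*cos(2) + 3*sin(2) + 2*E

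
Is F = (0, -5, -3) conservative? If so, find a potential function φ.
Yes, F is conservative. φ = -5*y - 3*z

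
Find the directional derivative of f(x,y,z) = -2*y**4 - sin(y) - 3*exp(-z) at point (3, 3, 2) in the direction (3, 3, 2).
3*sqrt(22)*(-(cos(3) + 216)*exp(2) + 2)*exp(-2)/22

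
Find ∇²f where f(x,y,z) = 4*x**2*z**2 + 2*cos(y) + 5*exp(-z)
8*x**2 + 8*z**2 - 2*cos(y) + 5*exp(-z)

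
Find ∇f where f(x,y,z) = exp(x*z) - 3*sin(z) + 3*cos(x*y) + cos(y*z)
(-3*y*sin(x*y) + z*exp(x*z), -3*x*sin(x*y) - z*sin(y*z), x*exp(x*z) - y*sin(y*z) - 3*cos(z))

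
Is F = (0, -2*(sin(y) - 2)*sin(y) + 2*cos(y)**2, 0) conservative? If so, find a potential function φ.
Yes, F is conservative. φ = 2*(sin(y) - 2)*cos(y)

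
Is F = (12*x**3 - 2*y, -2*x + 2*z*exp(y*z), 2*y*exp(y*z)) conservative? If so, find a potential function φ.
Yes, F is conservative. φ = 3*x**4 - 2*x*y + 2*exp(y*z)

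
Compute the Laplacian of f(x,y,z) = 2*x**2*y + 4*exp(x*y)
4*x**2*exp(x*y) + 4*y*(y*exp(x*y) + 1)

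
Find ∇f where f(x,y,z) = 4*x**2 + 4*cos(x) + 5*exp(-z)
(8*x - 4*sin(x), 0, -5*exp(-z))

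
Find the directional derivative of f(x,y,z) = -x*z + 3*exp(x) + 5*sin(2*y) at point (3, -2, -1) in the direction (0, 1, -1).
sqrt(2)*(10*cos(4) + 3)/2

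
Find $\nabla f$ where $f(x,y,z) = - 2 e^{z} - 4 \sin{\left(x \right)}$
(-4*cos(x), 0, -2*exp(z))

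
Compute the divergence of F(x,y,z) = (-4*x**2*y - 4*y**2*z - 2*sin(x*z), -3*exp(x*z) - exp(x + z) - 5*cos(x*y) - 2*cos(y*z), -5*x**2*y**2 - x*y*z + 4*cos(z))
-9*x*y + 5*x*sin(x*y) + 2*z*sin(y*z) - 2*z*cos(x*z) - 4*sin(z)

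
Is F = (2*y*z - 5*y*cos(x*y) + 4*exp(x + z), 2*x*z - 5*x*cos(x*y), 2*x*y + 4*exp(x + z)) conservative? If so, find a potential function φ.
Yes, F is conservative. φ = 2*x*y*z + 4*exp(x + z) - 5*sin(x*y)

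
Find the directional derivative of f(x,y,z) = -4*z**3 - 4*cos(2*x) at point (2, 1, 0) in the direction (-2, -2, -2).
-8*sqrt(3)*sin(4)/3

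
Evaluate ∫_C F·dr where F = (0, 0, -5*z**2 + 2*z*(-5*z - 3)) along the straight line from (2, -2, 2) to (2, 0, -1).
54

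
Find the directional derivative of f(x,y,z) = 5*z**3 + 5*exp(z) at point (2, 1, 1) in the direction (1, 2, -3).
15*sqrt(14)*(-3 - E)/14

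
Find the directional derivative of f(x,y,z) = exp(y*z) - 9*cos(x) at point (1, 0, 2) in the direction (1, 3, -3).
3*sqrt(19)*(2 + 3*sin(1))/19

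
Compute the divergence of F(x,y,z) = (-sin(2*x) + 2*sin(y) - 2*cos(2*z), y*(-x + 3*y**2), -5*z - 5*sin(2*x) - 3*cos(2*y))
-x + 9*y**2 - 2*cos(2*x) - 5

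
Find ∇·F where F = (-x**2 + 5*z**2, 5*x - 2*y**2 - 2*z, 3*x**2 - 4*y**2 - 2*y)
-2*x - 4*y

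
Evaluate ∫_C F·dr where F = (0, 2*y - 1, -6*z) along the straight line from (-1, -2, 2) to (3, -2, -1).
9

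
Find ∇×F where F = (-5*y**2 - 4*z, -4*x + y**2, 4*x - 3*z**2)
(0, -8, 10*y - 4)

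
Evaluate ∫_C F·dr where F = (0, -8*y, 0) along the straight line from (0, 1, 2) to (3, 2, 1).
-12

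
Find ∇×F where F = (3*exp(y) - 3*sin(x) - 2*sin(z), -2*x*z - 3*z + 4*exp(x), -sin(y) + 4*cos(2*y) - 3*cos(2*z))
(2*x - 8*sin(2*y) - cos(y) + 3, -2*cos(z), -2*z + 4*exp(x) - 3*exp(y))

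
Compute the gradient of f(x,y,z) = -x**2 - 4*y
(-2*x, -4, 0)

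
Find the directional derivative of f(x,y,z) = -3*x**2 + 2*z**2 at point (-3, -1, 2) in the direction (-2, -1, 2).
-20/3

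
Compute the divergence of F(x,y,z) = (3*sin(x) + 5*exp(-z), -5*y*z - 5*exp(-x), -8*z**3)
-24*z**2 - 5*z + 3*cos(x)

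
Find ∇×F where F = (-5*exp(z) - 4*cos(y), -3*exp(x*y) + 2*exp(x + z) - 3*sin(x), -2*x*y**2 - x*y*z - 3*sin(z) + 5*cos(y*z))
(-4*x*y - x*z - 5*z*sin(y*z) - 2*exp(x + z), 2*y**2 + y*z - 5*exp(z), -3*y*exp(x*y) + 2*exp(x + z) - 4*sin(y) - 3*cos(x))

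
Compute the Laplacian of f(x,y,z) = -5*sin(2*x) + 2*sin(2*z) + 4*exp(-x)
20*sin(2*x) - 8*sin(2*z) + 4*exp(-x)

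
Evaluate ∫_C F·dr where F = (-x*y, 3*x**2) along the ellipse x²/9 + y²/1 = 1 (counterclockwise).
0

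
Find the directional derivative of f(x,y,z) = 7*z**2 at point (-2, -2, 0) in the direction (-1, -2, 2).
0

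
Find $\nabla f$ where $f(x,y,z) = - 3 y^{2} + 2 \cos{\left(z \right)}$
(0, -6*y, -2*sin(z))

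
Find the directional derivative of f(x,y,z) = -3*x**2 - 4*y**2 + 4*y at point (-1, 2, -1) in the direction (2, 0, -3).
12*sqrt(13)/13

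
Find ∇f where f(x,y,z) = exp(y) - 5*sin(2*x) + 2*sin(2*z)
(-10*cos(2*x), exp(y), 4*cos(2*z))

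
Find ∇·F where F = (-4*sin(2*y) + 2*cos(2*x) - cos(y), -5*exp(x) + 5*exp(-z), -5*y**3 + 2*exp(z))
2*exp(z) - 4*sin(2*x)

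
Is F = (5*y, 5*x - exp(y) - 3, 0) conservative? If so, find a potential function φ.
Yes, F is conservative. φ = 5*x*y - 3*y - exp(y)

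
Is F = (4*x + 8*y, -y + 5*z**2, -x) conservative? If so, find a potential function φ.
No, ∇×F = (-10*z, 1, -8) ≠ 0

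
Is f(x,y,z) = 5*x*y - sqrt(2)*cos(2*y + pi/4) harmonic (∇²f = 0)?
No, ∇²f = 4*sqrt(2)*cos(2*y + pi/4)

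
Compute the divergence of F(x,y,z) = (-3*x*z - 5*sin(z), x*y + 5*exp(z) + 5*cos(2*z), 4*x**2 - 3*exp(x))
x - 3*z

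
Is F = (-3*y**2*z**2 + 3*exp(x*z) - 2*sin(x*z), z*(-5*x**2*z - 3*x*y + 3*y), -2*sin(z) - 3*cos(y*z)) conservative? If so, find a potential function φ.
No, ∇×F = (10*x**2*z + 3*x*y - 3*y + 3*z*sin(y*z), 3*x*exp(x*z) - 2*x*cos(x*z) - 6*y**2*z, z*(-10*x*z + 6*y*z - 3*y)) ≠ 0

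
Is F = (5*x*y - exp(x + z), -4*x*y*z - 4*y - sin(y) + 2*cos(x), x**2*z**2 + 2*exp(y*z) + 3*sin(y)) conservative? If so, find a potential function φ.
No, ∇×F = (4*x*y + 2*z*exp(y*z) + 3*cos(y), -2*x*z**2 - exp(x + z), -5*x - 4*y*z - 2*sin(x)) ≠ 0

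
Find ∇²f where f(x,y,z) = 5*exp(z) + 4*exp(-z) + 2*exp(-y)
5*exp(z) + 4*exp(-z) + 2*exp(-y)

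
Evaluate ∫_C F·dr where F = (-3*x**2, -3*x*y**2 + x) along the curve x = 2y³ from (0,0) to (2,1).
-17/2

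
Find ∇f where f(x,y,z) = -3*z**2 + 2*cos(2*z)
(0, 0, -6*z - 4*sin(2*z))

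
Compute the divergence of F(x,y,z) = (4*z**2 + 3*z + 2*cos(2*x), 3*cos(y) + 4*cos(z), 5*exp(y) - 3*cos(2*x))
-4*sin(2*x) - 3*sin(y)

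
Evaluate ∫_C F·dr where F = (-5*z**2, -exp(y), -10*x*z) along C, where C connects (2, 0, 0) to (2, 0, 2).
-40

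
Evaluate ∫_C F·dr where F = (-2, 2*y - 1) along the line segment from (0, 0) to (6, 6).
18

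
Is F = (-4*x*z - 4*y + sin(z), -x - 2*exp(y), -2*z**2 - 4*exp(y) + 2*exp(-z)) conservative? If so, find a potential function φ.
No, ∇×F = (-4*exp(y), -4*x + cos(z), 3) ≠ 0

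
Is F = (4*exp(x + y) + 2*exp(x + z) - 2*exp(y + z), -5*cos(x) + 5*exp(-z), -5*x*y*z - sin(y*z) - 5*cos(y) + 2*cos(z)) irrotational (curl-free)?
No, ∇×F = (-5*x*z - z*cos(y*z) + 5*sin(y) + 5*exp(-z), 5*y*z + 2*exp(x + z) - 2*exp(y + z), -4*exp(x + y) + 2*exp(y + z) + 5*sin(x))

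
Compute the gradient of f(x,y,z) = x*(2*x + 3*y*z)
(4*x + 3*y*z, 3*x*z, 3*x*y)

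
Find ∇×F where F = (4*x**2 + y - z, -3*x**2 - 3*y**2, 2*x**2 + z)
(0, -4*x - 1, -6*x - 1)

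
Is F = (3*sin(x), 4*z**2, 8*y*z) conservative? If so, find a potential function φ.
Yes, F is conservative. φ = 4*y*z**2 - 3*cos(x)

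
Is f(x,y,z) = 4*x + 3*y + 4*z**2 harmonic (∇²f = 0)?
No, ∇²f = 8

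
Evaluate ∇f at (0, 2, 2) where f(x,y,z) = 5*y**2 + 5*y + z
(0, 25, 1)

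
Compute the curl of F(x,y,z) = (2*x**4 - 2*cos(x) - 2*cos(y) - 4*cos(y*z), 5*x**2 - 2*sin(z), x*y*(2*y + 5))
(4*x*y + 5*x + 2*cos(z), y*(-2*y + 4*sin(y*z) - 5), 10*x - 4*z*sin(y*z) - 2*sin(y))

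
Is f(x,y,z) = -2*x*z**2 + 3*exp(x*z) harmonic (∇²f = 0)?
No, ∇²f = x*(3*x*exp(x*z) - 4) + 3*z**2*exp(x*z)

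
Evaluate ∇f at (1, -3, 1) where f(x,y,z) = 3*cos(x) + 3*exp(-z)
(-3*sin(1), 0, -3*exp(-1))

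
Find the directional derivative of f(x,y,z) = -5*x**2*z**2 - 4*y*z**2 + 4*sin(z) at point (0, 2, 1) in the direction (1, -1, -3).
4*sqrt(11)*(13 - 3*cos(1))/11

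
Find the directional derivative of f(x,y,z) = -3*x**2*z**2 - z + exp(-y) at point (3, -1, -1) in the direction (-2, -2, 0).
sqrt(2)*(E + 18)/2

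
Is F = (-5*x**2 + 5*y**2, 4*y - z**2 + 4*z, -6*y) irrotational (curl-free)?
No, ∇×F = (2*z - 10, 0, -10*y)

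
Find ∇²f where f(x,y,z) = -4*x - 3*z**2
-6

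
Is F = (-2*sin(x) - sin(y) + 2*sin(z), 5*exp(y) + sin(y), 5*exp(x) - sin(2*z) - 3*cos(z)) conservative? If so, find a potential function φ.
No, ∇×F = (0, -5*exp(x) + 2*cos(z), cos(y)) ≠ 0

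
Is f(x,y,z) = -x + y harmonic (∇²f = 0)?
Yes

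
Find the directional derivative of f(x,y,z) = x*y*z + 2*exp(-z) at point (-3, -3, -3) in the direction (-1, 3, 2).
2*sqrt(14)*(9 - exp(3))/7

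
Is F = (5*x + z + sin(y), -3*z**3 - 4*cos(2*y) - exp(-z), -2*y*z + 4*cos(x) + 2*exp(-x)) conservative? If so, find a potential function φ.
No, ∇×F = (9*z**2 - 2*z - exp(-z), 4*sin(x) + 1 + 2*exp(-x), -cos(y)) ≠ 0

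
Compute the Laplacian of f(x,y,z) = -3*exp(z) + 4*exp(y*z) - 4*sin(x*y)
4*x**2*sin(x*y) + 4*y**2*exp(y*z) + 4*y**2*sin(x*y) + 4*z**2*exp(y*z) - 3*exp(z)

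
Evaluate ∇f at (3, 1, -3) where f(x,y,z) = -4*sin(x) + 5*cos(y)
(-4*cos(3), -5*sin(1), 0)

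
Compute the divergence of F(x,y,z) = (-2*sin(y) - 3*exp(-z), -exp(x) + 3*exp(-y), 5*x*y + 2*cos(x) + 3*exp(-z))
-3*exp(-z) - 3*exp(-y)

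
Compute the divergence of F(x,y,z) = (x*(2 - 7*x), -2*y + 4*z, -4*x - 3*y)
-14*x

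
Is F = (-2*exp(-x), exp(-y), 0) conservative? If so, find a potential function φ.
Yes, F is conservative. φ = -exp(-y) + 2*exp(-x)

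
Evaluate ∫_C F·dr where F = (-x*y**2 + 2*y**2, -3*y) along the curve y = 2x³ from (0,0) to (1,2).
-75/14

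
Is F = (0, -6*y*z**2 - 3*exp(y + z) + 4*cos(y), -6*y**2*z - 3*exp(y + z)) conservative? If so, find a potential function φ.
Yes, F is conservative. φ = -3*y**2*z**2 - 3*exp(y + z) + 4*sin(y)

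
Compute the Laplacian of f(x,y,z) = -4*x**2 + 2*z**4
24*z**2 - 8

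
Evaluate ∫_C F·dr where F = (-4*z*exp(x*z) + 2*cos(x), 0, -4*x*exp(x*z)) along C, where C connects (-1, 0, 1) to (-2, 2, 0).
-4 - 2*sin(2) + 4*exp(-1) + 2*sin(1)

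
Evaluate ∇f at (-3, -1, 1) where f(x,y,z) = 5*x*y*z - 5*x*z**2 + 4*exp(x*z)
(-10 + 4*exp(-3), -15, 45 - 12*exp(-3))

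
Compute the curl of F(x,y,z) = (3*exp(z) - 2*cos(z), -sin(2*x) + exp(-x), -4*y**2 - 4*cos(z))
(-8*y, 3*exp(z) + 2*sin(z), -2*cos(2*x) - exp(-x))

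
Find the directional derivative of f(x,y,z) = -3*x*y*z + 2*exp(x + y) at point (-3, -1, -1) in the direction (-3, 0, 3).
sqrt(2)*(-3*exp(4) - 1)*exp(-4)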